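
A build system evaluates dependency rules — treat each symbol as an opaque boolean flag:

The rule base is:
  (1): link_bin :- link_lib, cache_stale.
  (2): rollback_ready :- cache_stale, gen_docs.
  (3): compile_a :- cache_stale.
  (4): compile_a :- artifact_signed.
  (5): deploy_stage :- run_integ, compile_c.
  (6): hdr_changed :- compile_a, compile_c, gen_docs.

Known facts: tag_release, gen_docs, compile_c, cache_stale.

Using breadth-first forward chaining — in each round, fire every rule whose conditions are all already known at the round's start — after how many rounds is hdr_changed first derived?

2

Round 1 fires (2), (3), giving rollback_ready, compile_a.
Round 2 fires (6), giving hdr_changed.
hdr_changed first appears in round 2.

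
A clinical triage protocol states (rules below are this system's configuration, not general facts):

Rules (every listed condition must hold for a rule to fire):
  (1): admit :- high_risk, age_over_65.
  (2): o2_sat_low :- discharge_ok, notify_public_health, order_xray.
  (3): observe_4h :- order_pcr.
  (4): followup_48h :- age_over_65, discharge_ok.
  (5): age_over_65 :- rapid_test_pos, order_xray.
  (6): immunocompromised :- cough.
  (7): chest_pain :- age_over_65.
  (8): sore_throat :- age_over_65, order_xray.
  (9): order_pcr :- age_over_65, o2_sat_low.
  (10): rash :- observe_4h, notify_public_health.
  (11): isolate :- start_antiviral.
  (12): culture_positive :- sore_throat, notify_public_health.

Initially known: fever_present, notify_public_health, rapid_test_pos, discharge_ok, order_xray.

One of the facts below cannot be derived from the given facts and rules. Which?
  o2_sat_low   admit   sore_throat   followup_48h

admit

[1] (2) [o2_sat_low :- discharge_ok, notify_public_health, order_xray.]; (5) [age_over_65 :- rapid_test_pos, order_xray.]. ⇒ new: o2_sat_low, age_over_65.
[2] (4) [followup_48h :- age_over_65, discharge_ok.]; (7) [chest_pain :- age_over_65.]; (8) [sore_throat :- age_over_65, order_xray.]; (9) [order_pcr :- age_over_65, o2_sat_low.]. ⇒ new: followup_48h, chest_pain, sore_throat, order_pcr.
[3] (3) [observe_4h :- order_pcr.]; (12) [culture_positive :- sore_throat, notify_public_health.]. ⇒ new: observe_4h, culture_positive.
[4] (10) [rash :- observe_4h, notify_public_health.]. ⇒ new: rash.
Derived: sore_throat (round 2), followup_48h (round 2), o2_sat_low (round 1). admit never appears in any round.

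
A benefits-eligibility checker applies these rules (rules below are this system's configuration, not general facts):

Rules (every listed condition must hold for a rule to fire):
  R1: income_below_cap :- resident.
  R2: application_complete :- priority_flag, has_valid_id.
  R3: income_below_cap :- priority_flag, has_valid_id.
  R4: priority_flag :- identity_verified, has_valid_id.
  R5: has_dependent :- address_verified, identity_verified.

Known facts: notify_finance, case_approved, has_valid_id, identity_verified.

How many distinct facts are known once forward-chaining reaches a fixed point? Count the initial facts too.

Round 1 fires R4, giving priority_flag.
Round 2 fires R2, R3, giving application_complete, income_below_cap.
Closure: {application_complete, case_approved, has_valid_id, identity_verified, income_below_cap, notify_finance, priority_flag} — 7 facts.

7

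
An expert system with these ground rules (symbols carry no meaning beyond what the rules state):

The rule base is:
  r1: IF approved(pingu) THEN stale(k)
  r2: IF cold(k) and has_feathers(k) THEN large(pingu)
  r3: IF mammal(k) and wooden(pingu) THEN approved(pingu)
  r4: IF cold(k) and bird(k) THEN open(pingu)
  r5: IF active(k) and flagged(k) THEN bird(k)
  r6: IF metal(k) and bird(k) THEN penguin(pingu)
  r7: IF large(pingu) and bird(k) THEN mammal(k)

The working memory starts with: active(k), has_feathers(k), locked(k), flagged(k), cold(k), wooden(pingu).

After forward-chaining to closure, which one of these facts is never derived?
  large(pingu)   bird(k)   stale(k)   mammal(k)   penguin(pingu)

Round 1: r2 [IF cold(k) and has_feathers(k) THEN large(pingu)]; r5 [IF active(k) and flagged(k) THEN bird(k)]. New: large(pingu), bird(k).
Round 2: r4 [IF cold(k) and bird(k) THEN open(pingu)]; r7 [IF large(pingu) and bird(k) THEN mammal(k)]. New: open(pingu), mammal(k).
Round 3: r3 [IF mammal(k) and wooden(pingu) THEN approved(pingu)]. New: approved(pingu).
Round 4: r1 [IF approved(pingu) THEN stale(k)]. New: stale(k).
Derived: large(pingu) (round 1), stale(k) (round 4), bird(k) (round 1), mammal(k) (round 2). penguin(pingu) never appears in any round.

penguin(pingu)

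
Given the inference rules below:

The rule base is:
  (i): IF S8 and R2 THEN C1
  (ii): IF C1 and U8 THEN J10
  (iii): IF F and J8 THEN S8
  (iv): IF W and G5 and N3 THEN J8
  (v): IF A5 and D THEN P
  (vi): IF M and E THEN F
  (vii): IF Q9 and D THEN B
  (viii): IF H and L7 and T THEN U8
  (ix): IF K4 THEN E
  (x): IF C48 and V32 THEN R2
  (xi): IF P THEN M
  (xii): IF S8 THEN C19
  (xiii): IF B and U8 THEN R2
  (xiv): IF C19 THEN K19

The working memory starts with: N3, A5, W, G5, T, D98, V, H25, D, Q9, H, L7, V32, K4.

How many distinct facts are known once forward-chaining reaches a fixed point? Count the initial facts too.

27

Round 1: (iv) [IF W and G5 and N3 THEN J8]; (v) [IF A5 and D THEN P]; (vii) [IF Q9 and D THEN B]; (viii) [IF H and L7 and T THEN U8]; (ix) [IF K4 THEN E]. New: J8, P, B, U8, E.
Round 2: (xi) [IF P THEN M]; (xiii) [IF B and U8 THEN R2]. New: M, R2.
Round 3: (vi) [IF M and E THEN F]. New: F.
Round 4: (iii) [IF F and J8 THEN S8]. New: S8.
Round 5: (i) [IF S8 and R2 THEN C1]; (xii) [IF S8 THEN C19]. New: C1, C19.
Round 6: (ii) [IF C1 and U8 THEN J10]; (xiv) [IF C19 THEN K19]. New: J10, K19.
Closure: {A5, B, C1, C19, D, D98, E, F, G5, H, H25, J10, J8, K19, K4, L7, M, N3, P, Q9, R2, S8, T, U8, V, V32, W} — 27 facts.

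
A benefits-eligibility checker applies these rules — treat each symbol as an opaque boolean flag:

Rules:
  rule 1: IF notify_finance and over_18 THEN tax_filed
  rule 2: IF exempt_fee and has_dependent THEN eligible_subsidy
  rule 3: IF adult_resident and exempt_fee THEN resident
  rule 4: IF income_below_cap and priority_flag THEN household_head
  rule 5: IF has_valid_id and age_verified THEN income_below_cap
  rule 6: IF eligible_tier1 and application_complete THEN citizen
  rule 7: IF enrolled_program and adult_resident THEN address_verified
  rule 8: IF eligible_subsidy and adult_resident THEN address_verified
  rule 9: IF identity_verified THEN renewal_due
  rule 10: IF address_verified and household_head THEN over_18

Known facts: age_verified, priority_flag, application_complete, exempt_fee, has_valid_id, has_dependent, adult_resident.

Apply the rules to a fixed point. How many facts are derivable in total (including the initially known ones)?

Round 1 fires rule 2, rule 3, rule 5, giving eligible_subsidy, resident, income_below_cap.
Round 2 fires rule 4, rule 8, giving household_head, address_verified.
Round 3 fires rule 10, giving over_18.
Closure: {address_verified, adult_resident, age_verified, application_complete, eligible_subsidy, exempt_fee, has_dependent, has_valid_id, household_head, income_below_cap, over_18, priority_flag, resident} — 13 facts.

13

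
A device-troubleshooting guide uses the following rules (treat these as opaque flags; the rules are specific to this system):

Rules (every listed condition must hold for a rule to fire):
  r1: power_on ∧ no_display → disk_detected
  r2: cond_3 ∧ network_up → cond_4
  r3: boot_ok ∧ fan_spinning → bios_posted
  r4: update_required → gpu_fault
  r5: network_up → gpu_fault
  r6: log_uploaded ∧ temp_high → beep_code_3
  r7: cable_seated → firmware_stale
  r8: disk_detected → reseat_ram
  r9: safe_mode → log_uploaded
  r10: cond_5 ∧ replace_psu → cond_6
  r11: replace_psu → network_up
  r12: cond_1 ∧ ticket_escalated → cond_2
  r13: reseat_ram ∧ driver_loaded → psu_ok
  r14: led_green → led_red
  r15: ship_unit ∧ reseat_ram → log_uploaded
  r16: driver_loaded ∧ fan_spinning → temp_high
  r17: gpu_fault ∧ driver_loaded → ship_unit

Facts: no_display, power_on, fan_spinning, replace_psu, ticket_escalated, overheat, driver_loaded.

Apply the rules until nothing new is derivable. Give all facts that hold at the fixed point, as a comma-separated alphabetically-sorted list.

beep_code_3, disk_detected, driver_loaded, fan_spinning, gpu_fault, log_uploaded, network_up, no_display, overheat, power_on, psu_ok, replace_psu, reseat_ram, ship_unit, temp_high, ticket_escalated

Round 1: r1 [power_on ∧ no_display → disk_detected]; r11 [replace_psu → network_up]; r16 [driver_loaded ∧ fan_spinning → temp_high]. Adds disk_detected, network_up, temp_high.
Round 2: r5 [network_up → gpu_fault]; r8 [disk_detected → reseat_ram]. Adds gpu_fault, reseat_ram.
Round 3: r13 [reseat_ram ∧ driver_loaded → psu_ok]; r17 [gpu_fault ∧ driver_loaded → ship_unit]. Adds psu_ok, ship_unit.
Round 4: r15 [ship_unit ∧ reseat_ram → log_uploaded]. Adds log_uploaded.
Round 5: r6 [log_uploaded ∧ temp_high → beep_code_3]. Adds beep_code_3.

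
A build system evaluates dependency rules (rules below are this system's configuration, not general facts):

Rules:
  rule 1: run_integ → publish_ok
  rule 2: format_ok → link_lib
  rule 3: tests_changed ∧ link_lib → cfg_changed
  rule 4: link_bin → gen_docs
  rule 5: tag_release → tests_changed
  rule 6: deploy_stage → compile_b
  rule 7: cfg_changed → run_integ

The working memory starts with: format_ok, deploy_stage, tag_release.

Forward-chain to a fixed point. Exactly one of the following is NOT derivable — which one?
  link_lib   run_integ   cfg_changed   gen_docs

Round 1: rule 2 [format_ok → link_lib]; rule 5 [tag_release → tests_changed]; rule 6 [deploy_stage → compile_b]. New: link_lib, tests_changed, compile_b.
Round 2: rule 3 [tests_changed ∧ link_lib → cfg_changed]. New: cfg_changed.
Round 3: rule 7 [cfg_changed → run_integ]. New: run_integ.
Round 4: rule 1 [run_integ → publish_ok]. New: publish_ok.
Derived: run_integ (round 3), cfg_changed (round 2), link_lib (round 1). gen_docs never appears in any round.

gen_docs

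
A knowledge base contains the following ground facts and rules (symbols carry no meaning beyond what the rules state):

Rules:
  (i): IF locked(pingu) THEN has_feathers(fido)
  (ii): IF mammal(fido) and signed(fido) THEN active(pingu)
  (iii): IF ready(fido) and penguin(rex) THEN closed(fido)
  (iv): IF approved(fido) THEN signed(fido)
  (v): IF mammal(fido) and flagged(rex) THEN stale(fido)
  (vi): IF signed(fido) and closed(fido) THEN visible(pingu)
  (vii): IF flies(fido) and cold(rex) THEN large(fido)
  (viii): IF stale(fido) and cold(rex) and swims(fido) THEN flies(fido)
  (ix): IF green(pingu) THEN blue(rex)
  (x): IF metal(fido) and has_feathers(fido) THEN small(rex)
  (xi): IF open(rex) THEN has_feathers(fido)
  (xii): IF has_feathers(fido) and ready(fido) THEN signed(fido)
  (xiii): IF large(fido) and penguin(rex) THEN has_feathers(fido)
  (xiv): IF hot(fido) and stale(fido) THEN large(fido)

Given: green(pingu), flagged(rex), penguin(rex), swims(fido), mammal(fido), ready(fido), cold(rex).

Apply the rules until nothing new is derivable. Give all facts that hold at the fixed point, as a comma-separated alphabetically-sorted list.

Round 1: (iii) [IF ready(fido) and penguin(rex) THEN closed(fido)]; (v) [IF mammal(fido) and flagged(rex) THEN stale(fido)]; (ix) [IF green(pingu) THEN blue(rex)]. Adds closed(fido), stale(fido), blue(rex).
Round 2: (viii) [IF stale(fido) and cold(rex) and swims(fido) THEN flies(fido)]. Adds flies(fido).
Round 3: (vii) [IF flies(fido) and cold(rex) THEN large(fido)]. Adds large(fido).
Round 4: (xiii) [IF large(fido) and penguin(rex) THEN has_feathers(fido)]. Adds has_feathers(fido).
Round 5: (xii) [IF has_feathers(fido) and ready(fido) THEN signed(fido)]. Adds signed(fido).
Round 6: (ii) [IF mammal(fido) and signed(fido) THEN active(pingu)]; (vi) [IF signed(fido) and closed(fido) THEN visible(pingu)]. Adds active(pingu), visible(pingu).

active(pingu), blue(rex), closed(fido), cold(rex), flagged(rex), flies(fido), green(pingu), has_feathers(fido), large(fido), mammal(fido), penguin(rex), ready(fido), signed(fido), stale(fido), swims(fido), visible(pingu)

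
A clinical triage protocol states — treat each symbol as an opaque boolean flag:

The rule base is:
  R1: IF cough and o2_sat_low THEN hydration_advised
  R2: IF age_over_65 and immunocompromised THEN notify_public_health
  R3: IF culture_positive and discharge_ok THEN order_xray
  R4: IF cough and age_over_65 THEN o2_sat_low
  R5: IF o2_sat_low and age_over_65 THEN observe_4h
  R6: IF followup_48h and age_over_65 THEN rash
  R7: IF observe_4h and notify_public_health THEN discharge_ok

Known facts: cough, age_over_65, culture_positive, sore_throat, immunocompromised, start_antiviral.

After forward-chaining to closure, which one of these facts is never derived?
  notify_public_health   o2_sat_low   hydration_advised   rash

rash

Round 1 — R2, R4, derive notify_public_health, o2_sat_low.
Round 2 — R1, R5, derive hydration_advised, observe_4h.
Round 3 — R7, derive discharge_ok.
Round 4 — R3, derive order_xray.
Derived: hydration_advised (round 2), notify_public_health (round 1), o2_sat_low (round 1). rash never appears in any round.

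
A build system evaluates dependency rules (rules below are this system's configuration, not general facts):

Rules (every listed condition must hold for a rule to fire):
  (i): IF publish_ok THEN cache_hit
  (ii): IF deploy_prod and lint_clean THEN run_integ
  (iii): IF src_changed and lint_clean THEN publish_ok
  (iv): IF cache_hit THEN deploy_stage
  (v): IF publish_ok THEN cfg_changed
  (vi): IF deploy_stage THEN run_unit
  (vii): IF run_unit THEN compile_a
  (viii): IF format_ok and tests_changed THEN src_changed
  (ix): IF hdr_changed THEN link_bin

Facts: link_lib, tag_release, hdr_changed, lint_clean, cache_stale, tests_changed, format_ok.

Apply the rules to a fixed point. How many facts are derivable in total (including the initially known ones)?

[1] (viii) [IF format_ok and tests_changed THEN src_changed]; (ix) [IF hdr_changed THEN link_bin]. ⇒ new: src_changed, link_bin.
[2] (iii) [IF src_changed and lint_clean THEN publish_ok]. ⇒ new: publish_ok.
[3] (i) [IF publish_ok THEN cache_hit]; (v) [IF publish_ok THEN cfg_changed]. ⇒ new: cache_hit, cfg_changed.
[4] (iv) [IF cache_hit THEN deploy_stage]. ⇒ new: deploy_stage.
[5] (vi) [IF deploy_stage THEN run_unit]. ⇒ new: run_unit.
[6] (vii) [IF run_unit THEN compile_a]. ⇒ new: compile_a.
Closure: {cache_hit, cache_stale, cfg_changed, compile_a, deploy_stage, format_ok, hdr_changed, link_bin, link_lib, lint_clean, publish_ok, run_unit, src_changed, tag_release, tests_changed} — 15 facts.

15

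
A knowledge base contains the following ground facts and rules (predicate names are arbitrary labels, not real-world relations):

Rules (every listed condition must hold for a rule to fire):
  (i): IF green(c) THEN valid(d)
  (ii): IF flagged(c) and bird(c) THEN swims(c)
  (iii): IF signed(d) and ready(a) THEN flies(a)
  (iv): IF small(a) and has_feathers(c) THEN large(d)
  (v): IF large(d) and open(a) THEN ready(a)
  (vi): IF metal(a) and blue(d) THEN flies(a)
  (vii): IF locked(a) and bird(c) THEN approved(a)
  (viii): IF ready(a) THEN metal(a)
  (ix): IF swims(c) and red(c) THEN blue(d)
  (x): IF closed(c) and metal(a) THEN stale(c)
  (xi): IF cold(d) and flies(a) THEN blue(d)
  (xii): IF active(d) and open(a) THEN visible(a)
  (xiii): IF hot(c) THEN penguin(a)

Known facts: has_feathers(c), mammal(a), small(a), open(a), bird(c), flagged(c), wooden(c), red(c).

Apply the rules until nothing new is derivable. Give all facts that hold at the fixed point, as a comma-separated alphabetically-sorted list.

Round 1 — (ii), (iv), derive swims(c), large(d).
Round 2 — (v), (ix), derive ready(a), blue(d).
Round 3 — (viii), derive metal(a).
Round 4 — (vi), derive flies(a).

bird(c), blue(d), flagged(c), flies(a), has_feathers(c), large(d), mammal(a), metal(a), open(a), ready(a), red(c), small(a), swims(c), wooden(c)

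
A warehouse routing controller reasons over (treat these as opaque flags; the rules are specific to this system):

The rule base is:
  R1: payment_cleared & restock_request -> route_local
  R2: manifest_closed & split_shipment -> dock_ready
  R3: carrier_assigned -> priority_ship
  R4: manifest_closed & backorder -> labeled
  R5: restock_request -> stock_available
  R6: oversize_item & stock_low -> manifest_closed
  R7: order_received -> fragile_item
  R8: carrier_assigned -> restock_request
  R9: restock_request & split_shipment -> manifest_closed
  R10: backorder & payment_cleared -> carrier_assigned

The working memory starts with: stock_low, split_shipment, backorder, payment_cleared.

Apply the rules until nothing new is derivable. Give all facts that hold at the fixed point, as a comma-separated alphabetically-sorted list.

backorder, carrier_assigned, dock_ready, labeled, manifest_closed, payment_cleared, priority_ship, restock_request, route_local, split_shipment, stock_available, stock_low

Round 1 fires R10, giving carrier_assigned.
Round 2 fires R3, R8, giving priority_ship, restock_request.
Round 3 fires R1, R5, R9, giving route_local, stock_available, manifest_closed.
Round 4 fires R2, R4, giving dock_ready, labeled.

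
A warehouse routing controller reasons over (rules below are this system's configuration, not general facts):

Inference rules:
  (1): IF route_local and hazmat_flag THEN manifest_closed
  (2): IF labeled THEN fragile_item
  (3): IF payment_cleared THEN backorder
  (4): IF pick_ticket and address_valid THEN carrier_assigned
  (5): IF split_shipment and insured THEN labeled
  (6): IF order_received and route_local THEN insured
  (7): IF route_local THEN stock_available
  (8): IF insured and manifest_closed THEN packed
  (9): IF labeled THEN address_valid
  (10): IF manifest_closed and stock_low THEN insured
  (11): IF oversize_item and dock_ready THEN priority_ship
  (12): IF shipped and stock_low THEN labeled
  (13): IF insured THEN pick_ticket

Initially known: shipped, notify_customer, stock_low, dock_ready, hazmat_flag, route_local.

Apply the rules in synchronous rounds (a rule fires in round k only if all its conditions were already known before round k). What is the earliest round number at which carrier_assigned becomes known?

Round 1 fires (1), (7), (12), giving manifest_closed, stock_available, labeled.
Round 2 fires (2), (9), (10), giving fragile_item, address_valid, insured.
Round 3 fires (8), (13), giving packed, pick_ticket.
Round 4 fires (4), giving carrier_assigned.
carrier_assigned first appears in round 4.

4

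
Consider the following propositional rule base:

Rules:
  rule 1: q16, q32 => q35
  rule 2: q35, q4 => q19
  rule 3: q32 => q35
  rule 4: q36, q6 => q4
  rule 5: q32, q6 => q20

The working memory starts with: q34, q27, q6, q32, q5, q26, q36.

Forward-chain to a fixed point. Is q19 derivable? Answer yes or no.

yes

Round 1: rule 3 [q32 => q35]; rule 4 [q36, q6 => q4]; rule 5 [q32, q6 => q20]. New: q35, q4, q20.
Round 2: rule 2 [q35, q4 => q19]. New: q19.
q19 appears in round 2, so it is derivable.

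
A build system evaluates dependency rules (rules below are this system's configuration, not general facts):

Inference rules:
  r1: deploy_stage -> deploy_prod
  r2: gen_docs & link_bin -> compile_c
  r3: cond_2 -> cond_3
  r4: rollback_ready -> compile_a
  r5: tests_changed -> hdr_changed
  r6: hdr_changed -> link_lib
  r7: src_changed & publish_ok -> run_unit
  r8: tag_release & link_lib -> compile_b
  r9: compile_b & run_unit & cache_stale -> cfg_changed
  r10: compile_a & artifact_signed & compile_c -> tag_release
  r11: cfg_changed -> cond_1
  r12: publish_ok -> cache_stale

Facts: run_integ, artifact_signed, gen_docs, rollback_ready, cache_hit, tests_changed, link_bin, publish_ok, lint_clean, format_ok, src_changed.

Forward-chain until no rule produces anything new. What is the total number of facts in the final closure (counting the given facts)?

Round 1: r2 [gen_docs & link_bin -> compile_c]; r4 [rollback_ready -> compile_a]; r5 [tests_changed -> hdr_changed]; r7 [src_changed & publish_ok -> run_unit]; r12 [publish_ok -> cache_stale]. New: compile_c, compile_a, hdr_changed, run_unit, cache_stale.
Round 2: r6 [hdr_changed -> link_lib]; r10 [compile_a & artifact_signed & compile_c -> tag_release]. New: link_lib, tag_release.
Round 3: r8 [tag_release & link_lib -> compile_b]. New: compile_b.
Round 4: r9 [compile_b & run_unit & cache_stale -> cfg_changed]. New: cfg_changed.
Round 5: r11 [cfg_changed -> cond_1]. New: cond_1.
Closure: {artifact_signed, cache_hit, cache_stale, cfg_changed, compile_a, compile_b, compile_c, cond_1, format_ok, gen_docs, hdr_changed, link_bin, link_lib, lint_clean, publish_ok, rollback_ready, run_integ, run_unit, src_changed, tag_release, tests_changed} — 21 facts.

21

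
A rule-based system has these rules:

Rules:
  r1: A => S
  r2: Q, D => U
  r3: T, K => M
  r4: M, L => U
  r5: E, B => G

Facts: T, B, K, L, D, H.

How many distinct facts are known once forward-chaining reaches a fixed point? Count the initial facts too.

8

[1] r3 [T, K => M]. ⇒ new: M.
[2] r4 [M, L => U]. ⇒ new: U.
Closure: {B, D, H, K, L, M, T, U} — 8 facts.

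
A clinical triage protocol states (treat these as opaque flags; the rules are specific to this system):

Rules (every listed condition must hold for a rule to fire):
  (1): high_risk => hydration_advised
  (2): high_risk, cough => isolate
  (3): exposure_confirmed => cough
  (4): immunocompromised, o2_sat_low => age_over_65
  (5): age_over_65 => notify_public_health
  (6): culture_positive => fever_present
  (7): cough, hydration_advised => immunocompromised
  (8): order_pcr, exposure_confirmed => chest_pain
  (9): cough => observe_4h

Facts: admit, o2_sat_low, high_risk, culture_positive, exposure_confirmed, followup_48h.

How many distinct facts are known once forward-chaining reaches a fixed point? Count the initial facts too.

14

Round 1: (1) [high_risk => hydration_advised]; (3) [exposure_confirmed => cough]; (6) [culture_positive => fever_present]. Adds hydration_advised, cough, fever_present.
Round 2: (2) [high_risk, cough => isolate]; (7) [cough, hydration_advised => immunocompromised]; (9) [cough => observe_4h]. Adds isolate, immunocompromised, observe_4h.
Round 3: (4) [immunocompromised, o2_sat_low => age_over_65]. Adds age_over_65.
Round 4: (5) [age_over_65 => notify_public_health]. Adds notify_public_health.
Closure: {admit, age_over_65, cough, culture_positive, exposure_confirmed, fever_present, followup_48h, high_risk, hydration_advised, immunocompromised, isolate, notify_public_health, o2_sat_low, observe_4h} — 14 facts.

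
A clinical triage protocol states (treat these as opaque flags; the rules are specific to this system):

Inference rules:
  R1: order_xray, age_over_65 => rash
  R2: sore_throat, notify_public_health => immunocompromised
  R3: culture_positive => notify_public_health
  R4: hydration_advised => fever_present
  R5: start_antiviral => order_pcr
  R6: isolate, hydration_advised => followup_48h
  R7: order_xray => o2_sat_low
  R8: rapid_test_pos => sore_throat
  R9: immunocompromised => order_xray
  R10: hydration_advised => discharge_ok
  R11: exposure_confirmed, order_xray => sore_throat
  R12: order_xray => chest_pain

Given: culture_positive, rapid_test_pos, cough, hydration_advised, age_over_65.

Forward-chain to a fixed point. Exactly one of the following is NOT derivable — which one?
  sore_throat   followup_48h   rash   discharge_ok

followup_48h

Round 1: R3 [culture_positive => notify_public_health]; R4 [hydration_advised => fever_present]; R8 [rapid_test_pos => sore_throat]; R10 [hydration_advised => discharge_ok]. New: notify_public_health, fever_present, sore_throat, discharge_ok.
Round 2: R2 [sore_throat, notify_public_health => immunocompromised]. New: immunocompromised.
Round 3: R9 [immunocompromised => order_xray]. New: order_xray.
Round 4: R1 [order_xray, age_over_65 => rash]; R7 [order_xray => o2_sat_low]; R12 [order_xray => chest_pain]. New: rash, o2_sat_low, chest_pain.
Derived: discharge_ok (round 1), rash (round 4), sore_throat (round 1). followup_48h never appears in any round.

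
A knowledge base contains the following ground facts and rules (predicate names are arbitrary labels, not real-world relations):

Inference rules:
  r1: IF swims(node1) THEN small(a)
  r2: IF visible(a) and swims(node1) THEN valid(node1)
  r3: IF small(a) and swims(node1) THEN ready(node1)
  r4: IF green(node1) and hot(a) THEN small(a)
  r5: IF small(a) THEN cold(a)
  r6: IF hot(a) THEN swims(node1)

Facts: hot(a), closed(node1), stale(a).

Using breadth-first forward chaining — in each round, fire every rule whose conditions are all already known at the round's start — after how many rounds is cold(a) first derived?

Round 1 fires r6, giving swims(node1).
Round 2 fires r1, giving small(a).
Round 3 fires r3, r5, giving ready(node1), cold(a).
cold(a) first appears in round 3.

3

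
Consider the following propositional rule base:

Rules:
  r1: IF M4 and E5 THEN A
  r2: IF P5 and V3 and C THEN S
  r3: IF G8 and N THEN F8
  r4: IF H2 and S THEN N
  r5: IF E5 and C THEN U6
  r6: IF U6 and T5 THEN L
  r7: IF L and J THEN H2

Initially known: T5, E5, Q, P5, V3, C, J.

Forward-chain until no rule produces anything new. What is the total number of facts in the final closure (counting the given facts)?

12

[1] r2 [IF P5 and V3 and C THEN S]; r5 [IF E5 and C THEN U6]. ⇒ new: S, U6.
[2] r6 [IF U6 and T5 THEN L]. ⇒ new: L.
[3] r7 [IF L and J THEN H2]. ⇒ new: H2.
[4] r4 [IF H2 and S THEN N]. ⇒ new: N.
Closure: {C, E5, H2, J, L, N, P5, Q, S, T5, U6, V3} — 12 facts.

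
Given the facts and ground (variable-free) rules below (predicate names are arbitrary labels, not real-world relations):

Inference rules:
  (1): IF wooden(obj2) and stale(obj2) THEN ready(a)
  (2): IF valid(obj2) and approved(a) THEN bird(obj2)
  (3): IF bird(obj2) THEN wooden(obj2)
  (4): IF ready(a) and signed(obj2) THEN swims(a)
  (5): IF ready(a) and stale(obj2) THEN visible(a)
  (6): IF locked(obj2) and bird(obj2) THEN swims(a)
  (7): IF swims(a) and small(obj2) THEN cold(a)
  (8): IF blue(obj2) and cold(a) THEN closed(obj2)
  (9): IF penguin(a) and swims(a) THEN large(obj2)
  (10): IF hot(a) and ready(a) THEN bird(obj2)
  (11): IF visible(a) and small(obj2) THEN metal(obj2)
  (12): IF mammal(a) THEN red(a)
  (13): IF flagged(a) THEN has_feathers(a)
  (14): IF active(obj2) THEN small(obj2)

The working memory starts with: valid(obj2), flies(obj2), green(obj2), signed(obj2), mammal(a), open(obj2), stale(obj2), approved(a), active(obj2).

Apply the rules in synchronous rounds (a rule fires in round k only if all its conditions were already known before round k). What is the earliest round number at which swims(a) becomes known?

4

Round 1: (2) [IF valid(obj2) and approved(a) THEN bird(obj2)]; (12) [IF mammal(a) THEN red(a)]; (14) [IF active(obj2) THEN small(obj2)]. Adds bird(obj2), red(a), small(obj2).
Round 2: (3) [IF bird(obj2) THEN wooden(obj2)]. Adds wooden(obj2).
Round 3: (1) [IF wooden(obj2) and stale(obj2) THEN ready(a)]. Adds ready(a).
Round 4: (4) [IF ready(a) and signed(obj2) THEN swims(a)]; (5) [IF ready(a) and stale(obj2) THEN visible(a)]. Adds swims(a), visible(a).
swims(a) first appears in round 4.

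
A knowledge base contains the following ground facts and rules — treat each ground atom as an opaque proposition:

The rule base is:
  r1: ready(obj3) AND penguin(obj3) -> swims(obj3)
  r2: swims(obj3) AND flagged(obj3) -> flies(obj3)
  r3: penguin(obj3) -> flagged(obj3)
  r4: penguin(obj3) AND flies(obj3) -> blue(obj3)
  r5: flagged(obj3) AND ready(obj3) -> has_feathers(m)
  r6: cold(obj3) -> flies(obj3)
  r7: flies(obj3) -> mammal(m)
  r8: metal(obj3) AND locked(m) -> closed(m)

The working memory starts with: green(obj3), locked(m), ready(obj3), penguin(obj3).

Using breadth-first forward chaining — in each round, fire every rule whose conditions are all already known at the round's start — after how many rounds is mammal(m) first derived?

3

Round 1: r1 [ready(obj3) AND penguin(obj3) -> swims(obj3)]; r3 [penguin(obj3) -> flagged(obj3)]. Adds swims(obj3), flagged(obj3).
Round 2: r2 [swims(obj3) AND flagged(obj3) -> flies(obj3)]; r5 [flagged(obj3) AND ready(obj3) -> has_feathers(m)]. Adds flies(obj3), has_feathers(m).
Round 3: r4 [penguin(obj3) AND flies(obj3) -> blue(obj3)]; r7 [flies(obj3) -> mammal(m)]. Adds blue(obj3), mammal(m).
mammal(m) first appears in round 3.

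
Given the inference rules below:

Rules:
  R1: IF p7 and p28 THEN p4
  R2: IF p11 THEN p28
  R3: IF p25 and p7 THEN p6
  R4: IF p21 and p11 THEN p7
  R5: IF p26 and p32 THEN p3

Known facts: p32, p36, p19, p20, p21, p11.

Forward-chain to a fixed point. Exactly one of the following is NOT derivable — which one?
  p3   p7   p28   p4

[1] R2 [IF p11 THEN p28]; R4 [IF p21 and p11 THEN p7]. ⇒ new: p28, p7.
[2] R1 [IF p7 and p28 THEN p4]. ⇒ new: p4.
Derived: p4 (round 2), p7 (round 1), p28 (round 1). p3 never appears in any round.

p3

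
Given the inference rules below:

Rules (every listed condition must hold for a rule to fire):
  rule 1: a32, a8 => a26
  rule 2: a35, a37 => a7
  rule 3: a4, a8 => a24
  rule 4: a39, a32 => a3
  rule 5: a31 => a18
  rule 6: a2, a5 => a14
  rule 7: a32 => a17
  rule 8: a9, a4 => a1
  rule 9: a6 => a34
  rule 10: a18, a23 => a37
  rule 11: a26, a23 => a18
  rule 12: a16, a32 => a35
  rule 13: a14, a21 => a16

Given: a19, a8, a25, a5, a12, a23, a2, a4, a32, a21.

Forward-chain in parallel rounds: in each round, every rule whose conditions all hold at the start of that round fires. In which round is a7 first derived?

4

Round 1 — rule 1, rule 3, rule 6, rule 7, derive a26, a24, a14, a17.
Round 2 — rule 11, rule 13, derive a18, a16.
Round 3 — rule 10, rule 12, derive a37, a35.
Round 4 — rule 2, derive a7.
a7 first appears in round 4.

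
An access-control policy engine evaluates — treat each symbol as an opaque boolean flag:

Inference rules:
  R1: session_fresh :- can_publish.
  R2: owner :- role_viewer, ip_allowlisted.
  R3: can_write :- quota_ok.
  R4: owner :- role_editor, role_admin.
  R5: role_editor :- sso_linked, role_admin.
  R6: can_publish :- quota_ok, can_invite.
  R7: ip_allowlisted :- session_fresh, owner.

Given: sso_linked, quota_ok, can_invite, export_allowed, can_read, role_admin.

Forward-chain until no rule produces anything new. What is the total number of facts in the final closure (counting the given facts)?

12

Round 1 fires R3, R5, R6, giving can_write, role_editor, can_publish.
Round 2 fires R1, R4, giving session_fresh, owner.
Round 3 fires R7, giving ip_allowlisted.
Closure: {can_invite, can_publish, can_read, can_write, export_allowed, ip_allowlisted, owner, quota_ok, role_admin, role_editor, session_fresh, sso_linked} — 12 facts.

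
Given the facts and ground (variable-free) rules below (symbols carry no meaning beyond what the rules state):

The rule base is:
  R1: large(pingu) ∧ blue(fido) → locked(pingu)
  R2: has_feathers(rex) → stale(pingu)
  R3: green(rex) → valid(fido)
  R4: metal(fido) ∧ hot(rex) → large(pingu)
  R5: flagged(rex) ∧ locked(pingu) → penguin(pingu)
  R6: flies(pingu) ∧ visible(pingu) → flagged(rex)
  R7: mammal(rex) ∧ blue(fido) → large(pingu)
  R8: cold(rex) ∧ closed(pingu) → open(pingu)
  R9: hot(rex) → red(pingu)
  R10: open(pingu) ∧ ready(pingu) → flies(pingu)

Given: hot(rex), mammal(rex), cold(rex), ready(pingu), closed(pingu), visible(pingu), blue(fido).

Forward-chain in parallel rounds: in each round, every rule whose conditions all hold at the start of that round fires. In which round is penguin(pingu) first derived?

4

Round 1 fires R7, R8, R9, giving large(pingu), open(pingu), red(pingu).
Round 2 fires R1, R10, giving locked(pingu), flies(pingu).
Round 3 fires R6, giving flagged(rex).
Round 4 fires R5, giving penguin(pingu).
penguin(pingu) first appears in round 4.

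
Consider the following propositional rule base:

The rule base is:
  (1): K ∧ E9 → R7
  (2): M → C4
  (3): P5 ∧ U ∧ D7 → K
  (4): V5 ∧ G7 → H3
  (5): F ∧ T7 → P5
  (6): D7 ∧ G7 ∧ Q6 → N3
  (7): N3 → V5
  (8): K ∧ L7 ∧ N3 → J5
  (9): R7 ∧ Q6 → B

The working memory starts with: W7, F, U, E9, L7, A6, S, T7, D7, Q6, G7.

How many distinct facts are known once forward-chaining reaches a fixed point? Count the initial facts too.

Round 1 fires (5), (6), giving P5, N3.
Round 2 fires (3), (7), giving K, V5.
Round 3 fires (1), (4), (8), giving R7, H3, J5.
Round 4 fires (9), giving B.
Closure: {A6, B, D7, E9, F, G7, H3, J5, K, L7, N3, P5, Q6, R7, S, T7, U, V5, W7} — 19 facts.

19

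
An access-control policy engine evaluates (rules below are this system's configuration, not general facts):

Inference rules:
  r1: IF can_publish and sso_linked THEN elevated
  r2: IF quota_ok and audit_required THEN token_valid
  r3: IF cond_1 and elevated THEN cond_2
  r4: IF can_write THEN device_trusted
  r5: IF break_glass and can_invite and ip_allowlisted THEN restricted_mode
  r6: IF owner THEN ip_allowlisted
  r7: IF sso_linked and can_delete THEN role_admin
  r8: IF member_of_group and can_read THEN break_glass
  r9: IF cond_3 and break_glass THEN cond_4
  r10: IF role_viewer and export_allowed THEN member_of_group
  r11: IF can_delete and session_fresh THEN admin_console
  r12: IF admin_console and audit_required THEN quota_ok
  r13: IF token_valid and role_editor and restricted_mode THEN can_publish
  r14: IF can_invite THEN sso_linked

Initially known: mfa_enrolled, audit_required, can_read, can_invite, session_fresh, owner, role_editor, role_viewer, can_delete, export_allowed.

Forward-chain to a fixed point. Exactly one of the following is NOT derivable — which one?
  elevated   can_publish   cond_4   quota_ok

[1] r6 [IF owner THEN ip_allowlisted]; r10 [IF role_viewer and export_allowed THEN member_of_group]; r11 [IF can_delete and session_fresh THEN admin_console]; r14 [IF can_invite THEN sso_linked]. ⇒ new: ip_allowlisted, member_of_group, admin_console, sso_linked.
[2] r7 [IF sso_linked and can_delete THEN role_admin]; r8 [IF member_of_group and can_read THEN break_glass]; r12 [IF admin_console and audit_required THEN quota_ok]. ⇒ new: role_admin, break_glass, quota_ok.
[3] r2 [IF quota_ok and audit_required THEN token_valid]; r5 [IF break_glass and can_invite and ip_allowlisted THEN restricted_mode]. ⇒ new: token_valid, restricted_mode.
[4] r13 [IF token_valid and role_editor and restricted_mode THEN can_publish]. ⇒ new: can_publish.
[5] r1 [IF can_publish and sso_linked THEN elevated]. ⇒ new: elevated.
Derived: elevated (round 5), can_publish (round 4), quota_ok (round 2). cond_4 never appears in any round.

cond_4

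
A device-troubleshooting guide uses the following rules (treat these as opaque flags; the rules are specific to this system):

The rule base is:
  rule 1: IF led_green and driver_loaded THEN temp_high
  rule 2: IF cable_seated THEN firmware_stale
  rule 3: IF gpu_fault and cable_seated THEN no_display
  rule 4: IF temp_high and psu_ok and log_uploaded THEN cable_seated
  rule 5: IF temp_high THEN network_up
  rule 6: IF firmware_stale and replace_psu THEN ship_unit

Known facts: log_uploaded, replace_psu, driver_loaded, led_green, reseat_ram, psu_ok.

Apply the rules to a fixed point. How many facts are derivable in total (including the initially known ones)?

Round 1 fires rule 1, giving temp_high.
Round 2 fires rule 4, rule 5, giving cable_seated, network_up.
Round 3 fires rule 2, giving firmware_stale.
Round 4 fires rule 6, giving ship_unit.
Closure: {cable_seated, driver_loaded, firmware_stale, led_green, log_uploaded, network_up, psu_ok, replace_psu, reseat_ram, ship_unit, temp_high} — 11 facts.

11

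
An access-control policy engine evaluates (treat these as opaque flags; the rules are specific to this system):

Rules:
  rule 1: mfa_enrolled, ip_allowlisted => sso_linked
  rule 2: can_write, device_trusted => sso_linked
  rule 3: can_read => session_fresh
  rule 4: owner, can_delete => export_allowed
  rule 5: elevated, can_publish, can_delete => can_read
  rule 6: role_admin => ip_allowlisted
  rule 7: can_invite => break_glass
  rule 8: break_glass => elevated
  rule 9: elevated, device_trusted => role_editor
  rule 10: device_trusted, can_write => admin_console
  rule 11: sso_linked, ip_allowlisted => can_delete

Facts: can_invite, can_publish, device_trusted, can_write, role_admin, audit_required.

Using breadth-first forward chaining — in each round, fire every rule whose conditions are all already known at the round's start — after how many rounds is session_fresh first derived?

4

[1] rule 2 [can_write, device_trusted => sso_linked]; rule 6 [role_admin => ip_allowlisted]; rule 7 [can_invite => break_glass]; rule 10 [device_trusted, can_write => admin_console]. ⇒ new: sso_linked, ip_allowlisted, break_glass, admin_console.
[2] rule 8 [break_glass => elevated]; rule 11 [sso_linked, ip_allowlisted => can_delete]. ⇒ new: elevated, can_delete.
[3] rule 5 [elevated, can_publish, can_delete => can_read]; rule 9 [elevated, device_trusted => role_editor]. ⇒ new: can_read, role_editor.
[4] rule 3 [can_read => session_fresh]. ⇒ new: session_fresh.
session_fresh first appears in round 4.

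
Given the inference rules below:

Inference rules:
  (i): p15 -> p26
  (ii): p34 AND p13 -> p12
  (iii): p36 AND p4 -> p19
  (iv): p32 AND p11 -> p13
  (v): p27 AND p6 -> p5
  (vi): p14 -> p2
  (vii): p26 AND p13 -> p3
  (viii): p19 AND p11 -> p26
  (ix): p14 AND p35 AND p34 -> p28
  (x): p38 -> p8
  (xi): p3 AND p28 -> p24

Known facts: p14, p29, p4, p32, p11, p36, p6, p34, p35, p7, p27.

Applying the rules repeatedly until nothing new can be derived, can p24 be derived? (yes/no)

yes

Round 1: (iii) [p36 AND p4 -> p19]; (iv) [p32 AND p11 -> p13]; (v) [p27 AND p6 -> p5]; (vi) [p14 -> p2]; (ix) [p14 AND p35 AND p34 -> p28]. New: p19, p13, p5, p2, p28.
Round 2: (ii) [p34 AND p13 -> p12]; (viii) [p19 AND p11 -> p26]. New: p12, p26.
Round 3: (vii) [p26 AND p13 -> p3]. New: p3.
Round 4: (xi) [p3 AND p28 -> p24]. New: p24.
p24 appears in round 4, so it is derivable.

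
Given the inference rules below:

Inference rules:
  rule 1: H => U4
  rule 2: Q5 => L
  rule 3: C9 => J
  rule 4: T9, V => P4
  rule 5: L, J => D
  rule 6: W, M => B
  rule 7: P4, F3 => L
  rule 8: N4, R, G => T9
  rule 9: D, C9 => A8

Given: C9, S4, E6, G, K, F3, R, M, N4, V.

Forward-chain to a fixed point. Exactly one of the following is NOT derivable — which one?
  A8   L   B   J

B

Round 1 fires rule 3, rule 8, giving J, T9.
Round 2 fires rule 4, giving P4.
Round 3 fires rule 7, giving L.
Round 4 fires rule 5, giving D.
Round 5 fires rule 9, giving A8.
Derived: L (round 3), A8 (round 5), J (round 1). B never appears in any round.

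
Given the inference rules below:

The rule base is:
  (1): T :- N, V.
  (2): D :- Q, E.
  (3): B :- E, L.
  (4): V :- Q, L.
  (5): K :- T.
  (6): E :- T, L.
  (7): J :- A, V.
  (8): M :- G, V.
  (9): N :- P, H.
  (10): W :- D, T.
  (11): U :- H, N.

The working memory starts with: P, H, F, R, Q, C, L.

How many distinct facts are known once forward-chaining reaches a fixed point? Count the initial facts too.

16

Round 1: (4) [V :- Q, L.]; (9) [N :- P, H.]. Adds V, N.
Round 2: (1) [T :- N, V.]; (11) [U :- H, N.]. Adds T, U.
Round 3: (5) [K :- T.]; (6) [E :- T, L.]. Adds K, E.
Round 4: (2) [D :- Q, E.]; (3) [B :- E, L.]. Adds D, B.
Round 5: (10) [W :- D, T.]. Adds W.
Closure: {B, C, D, E, F, H, K, L, N, P, Q, R, T, U, V, W} — 16 facts.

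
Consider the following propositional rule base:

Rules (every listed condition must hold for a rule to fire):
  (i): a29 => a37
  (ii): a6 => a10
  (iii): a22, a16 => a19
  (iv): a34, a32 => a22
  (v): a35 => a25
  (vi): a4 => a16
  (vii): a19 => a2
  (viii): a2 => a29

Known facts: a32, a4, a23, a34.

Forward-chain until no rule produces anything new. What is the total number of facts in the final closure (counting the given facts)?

Round 1: (iv) [a34, a32 => a22]; (vi) [a4 => a16]. New: a22, a16.
Round 2: (iii) [a22, a16 => a19]. New: a19.
Round 3: (vii) [a19 => a2]. New: a2.
Round 4: (viii) [a2 => a29]. New: a29.
Round 5: (i) [a29 => a37]. New: a37.
Closure: {a16, a19, a2, a22, a23, a29, a32, a34, a37, a4} — 10 facts.

10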